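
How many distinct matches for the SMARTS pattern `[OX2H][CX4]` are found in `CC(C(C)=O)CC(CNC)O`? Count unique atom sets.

1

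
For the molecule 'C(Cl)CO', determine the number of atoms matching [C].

2

The query [C] means: uppercase C matches aliphatic (non-aromatic) carbon only.
Check the 4 heavy atoms by environment: 2× C → match; 1× Cl → no; 1× O → no.
That gives 2 matching atoms.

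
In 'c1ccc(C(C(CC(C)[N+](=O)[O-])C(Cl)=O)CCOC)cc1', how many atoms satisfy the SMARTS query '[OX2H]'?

0

The query [OX2H] means: aliphatic oxygen with two connections, one of which is H — an -OH oxygen.
Check the 21 heavy atoms by environment: 3× C (H2, X4) → no; 3× C (H1, X4) → no; 2× C (H3, X4) → no; 1× N (charge +1, H0, X3) → no; 1× O (charge -1, H0, X1) → no; 2× O (H0, X1) → no; 1× C (H0, X3) → no; 1× Cl (H0, X1) → no; 1× c (aromatic, H0, X3) → no; 5× c (aromatic, H1, X3) → no; 1× O (H0, X2) → no.
No environment satisfies the query, so 0 matching atoms.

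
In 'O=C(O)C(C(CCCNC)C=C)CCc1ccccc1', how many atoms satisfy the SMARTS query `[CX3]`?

3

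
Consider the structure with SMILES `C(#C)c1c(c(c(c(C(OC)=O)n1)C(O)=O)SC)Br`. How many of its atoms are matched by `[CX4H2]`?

0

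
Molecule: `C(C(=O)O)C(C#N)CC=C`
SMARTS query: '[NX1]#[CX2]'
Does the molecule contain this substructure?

Yes

The pattern [NX1]#[CX2] describes a nitrogen triple-bonded to a two-connected carbon — a nitrile.
The molecule carries a nitrile (-C#N), whose atoms satisfy every constraint of the query, so the pattern matches.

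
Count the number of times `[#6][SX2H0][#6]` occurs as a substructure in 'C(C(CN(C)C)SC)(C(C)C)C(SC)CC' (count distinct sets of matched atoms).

2

[#6][SX2H0][#6] is the SMARTS for a thioether: an aliphatic sulfur bridging two carbons with no H on the sulfur.
The molecule carries 2 separate instances of a methylthio ether (-SCH3) meeting every constraint; each maps to a distinct set of atoms, giving 2 matches.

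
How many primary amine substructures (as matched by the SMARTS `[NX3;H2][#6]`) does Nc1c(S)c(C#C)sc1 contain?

[NX3;H2][#6] is the SMARTS for a primary amine: a trivalent nitrogen with two H attached to carbon.
Exactly one fragment in the molecule meets all constraints, giving 1 match.

1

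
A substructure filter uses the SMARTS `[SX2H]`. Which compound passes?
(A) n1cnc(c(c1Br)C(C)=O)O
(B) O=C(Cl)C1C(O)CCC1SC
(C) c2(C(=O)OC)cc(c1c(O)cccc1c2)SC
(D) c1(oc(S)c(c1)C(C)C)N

D

[SX2H] describes an aliphatic sulfur with two connections, one being H (a thiol).
(A) has a hydroxyl group (-OH) but it is an -OH, not an -SH.
(B) has a hydroxyl group (-OH) but it is an -OH, not an -SH.
(C) has a hydroxyl group (-OH) but it is an -OH, not an -SH.
(D) contains a thiol (-SH), which satisfies every atom and bond constraint.
So the answer is (D).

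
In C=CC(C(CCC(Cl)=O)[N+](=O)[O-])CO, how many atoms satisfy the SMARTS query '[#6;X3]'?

The query [#6;X3] means: any carbon (aromatic or not) with three total connections.
Check the 14 heavy atoms by environment: 5× C (X4) → no; 1× N (charge +1, X3) → no; 1× O (charge -1, X1) → no; 2× O (X1) → no; 3× C (X3) → match; 1× Cl (X1) → no; 1× O (X2) → no.
That gives 3 matching atoms.

3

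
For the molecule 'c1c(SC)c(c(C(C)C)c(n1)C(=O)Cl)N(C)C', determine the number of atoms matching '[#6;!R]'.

7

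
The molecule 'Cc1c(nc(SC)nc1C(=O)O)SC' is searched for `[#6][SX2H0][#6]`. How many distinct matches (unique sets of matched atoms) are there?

[#6][SX2H0][#6] is the SMARTS for a thioether: an aliphatic sulfur bridging two carbons with no H on the sulfur.
The molecule carries 2 separate instances of a methylthio ether (-SCH3) meeting every constraint; each maps to a distinct set of atoms, giving 2 matches.

2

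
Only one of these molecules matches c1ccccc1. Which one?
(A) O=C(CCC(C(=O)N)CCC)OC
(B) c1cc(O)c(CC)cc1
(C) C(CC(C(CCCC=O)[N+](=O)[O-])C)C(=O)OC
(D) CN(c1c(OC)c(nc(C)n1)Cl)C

c1ccccc1 describes six aromatic carbons in a ring (a benzene ring).
(A) has a methyl group (-CH3) but no six-membered all-carbon aromatic ring is present.
(B) contains the required atom environment, so the pattern matches.
(C) has a methyl group (-CH3) but no six-membered all-carbon aromatic ring is present.
(D) has a methyl group (-CH3) but no six-membered all-carbon aromatic ring is present.
So the answer is (B).

B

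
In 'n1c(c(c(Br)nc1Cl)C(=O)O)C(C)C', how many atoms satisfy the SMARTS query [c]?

4

The query [c] means: lowercase c matches aromatic carbon only.
Check the 14 heavy atoms by environment: 2× n (aromatic) → no; 4× c (aromatic) → match; 4× C → no; 2× O → no; 1× Cl → no; 1× Br → no.
That gives 4 matching atoms.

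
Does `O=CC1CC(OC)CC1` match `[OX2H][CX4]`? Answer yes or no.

The pattern [OX2H][CX4] describes a hydroxyl oxygen bound to an sp3 (X4) carbon — an aliphatic alcohol.
The closest candidate here is a methoxy ether (-OCH3), but the oxygen has H0 (ether), not H1. No other fragment satisfies the full query, so there is no match.

No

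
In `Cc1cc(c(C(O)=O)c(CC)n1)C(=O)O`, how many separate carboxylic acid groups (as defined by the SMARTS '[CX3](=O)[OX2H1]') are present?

[CX3](=O)[OX2H1] is the SMARTS for a carboxylic acid: an sp2 carbon double-bonded to O and single-bonded to an -OH oxygen.
The molecule carries 2 separate instances of a carboxylic acid group (-C(=O)OH) meeting every constraint; each maps to a distinct set of atoms, giving 2 matches.

2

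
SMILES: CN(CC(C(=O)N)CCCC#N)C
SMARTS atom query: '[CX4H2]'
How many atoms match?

4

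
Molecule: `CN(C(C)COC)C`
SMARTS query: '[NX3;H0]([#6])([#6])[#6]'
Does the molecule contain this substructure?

Yes

The pattern [NX3;H0]([#6])([#6])[#6] describes a trivalent nitrogen with no H, bonded to three carbons — a tertiary amine.
The molecule carries a dimethylamino group (-N(CH3)2), whose atoms satisfy every constraint of the query, so the pattern matches.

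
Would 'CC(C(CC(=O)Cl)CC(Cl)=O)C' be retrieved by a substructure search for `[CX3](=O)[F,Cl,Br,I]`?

Yes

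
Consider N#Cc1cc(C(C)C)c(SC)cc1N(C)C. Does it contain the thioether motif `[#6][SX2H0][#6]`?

The pattern [#6][SX2H0][#6] describes an aliphatic sulfur bridging two carbons with no H on the sulfur — a thioether.
The molecule carries a methylthio ether (-SCH3), whose atoms satisfy every constraint of the query, so the pattern matches.

Yes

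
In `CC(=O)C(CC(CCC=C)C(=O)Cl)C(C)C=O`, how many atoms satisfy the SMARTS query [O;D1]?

3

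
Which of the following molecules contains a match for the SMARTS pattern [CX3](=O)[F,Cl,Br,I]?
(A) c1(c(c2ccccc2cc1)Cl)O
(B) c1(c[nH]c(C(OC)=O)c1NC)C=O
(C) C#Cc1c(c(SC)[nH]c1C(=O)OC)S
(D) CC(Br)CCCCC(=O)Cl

D

[CX3](=O)[F,Cl,Br,I] describes a carbonyl carbon bonded to a halogen (an acyl halide).
(A) has a chloro substituent but the Cl is not on a carbonyl carbon.
(B) has a methyl-ester group (-C(=O)OCH3) but the carbonyl is bonded to -O-C, not to a halogen.
(C) has a methyl-ester group (-C(=O)OCH3) but the carbonyl is bonded to -O-C, not to a halogen.
(D) contains an acyl chloride (-C(=O)Cl), which satisfies every atom and bond constraint.
So the answer is (D).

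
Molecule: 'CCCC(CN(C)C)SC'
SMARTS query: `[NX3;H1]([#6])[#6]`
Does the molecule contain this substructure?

The pattern [NX3;H1]([#6])[#6] describes a trivalent nitrogen with one H, bonded to two carbons — a secondary amine.
The closest candidate here is a dimethylamino group (-N(CH3)2), but the nitrogen has H0, not H1. No other fragment satisfies the full query, so there is no match.

No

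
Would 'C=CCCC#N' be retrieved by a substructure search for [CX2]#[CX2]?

The pattern [CX2]#[CX2] describes a carbon-carbon triple bond — an alkyne.
The closest candidate here is a nitrile (-C#N), but the triple bond is C#N, not C#C. No other fragment satisfies the full query, so there is no match.

No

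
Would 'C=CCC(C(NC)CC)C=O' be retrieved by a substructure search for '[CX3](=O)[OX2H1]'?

No

The pattern [CX3](=O)[OX2H1] describes an sp2 carbon double-bonded to O and single-bonded to an -OH oxygen — a carboxylic acid.
The closest candidate here is an aldehyde (-CHO), but there is no singly-bonded oxygen on the carbonyl carbon. No other fragment satisfies the full query, so there is no match.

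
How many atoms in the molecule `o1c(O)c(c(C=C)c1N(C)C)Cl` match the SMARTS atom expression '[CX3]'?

2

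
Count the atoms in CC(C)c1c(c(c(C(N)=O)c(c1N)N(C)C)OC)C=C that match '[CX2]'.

0

The query [CX2] means: C with X2: aliphatic carbon with exactly 2 total connections.
Check the 20 heavy atoms by environment: 6× c (aromatic, X3) → no; 3× N (X3) → no; 3× C (X3) → no; 6× C (X4) → no; 1× O (X1) → no; 1× O (X2) → no.
No environment satisfies the query, so 0 matching atoms.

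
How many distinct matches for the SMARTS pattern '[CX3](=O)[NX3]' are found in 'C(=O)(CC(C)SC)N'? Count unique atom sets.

1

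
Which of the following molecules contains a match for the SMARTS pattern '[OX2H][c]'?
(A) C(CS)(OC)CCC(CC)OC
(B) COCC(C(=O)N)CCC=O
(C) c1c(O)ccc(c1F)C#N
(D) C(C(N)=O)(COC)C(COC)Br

C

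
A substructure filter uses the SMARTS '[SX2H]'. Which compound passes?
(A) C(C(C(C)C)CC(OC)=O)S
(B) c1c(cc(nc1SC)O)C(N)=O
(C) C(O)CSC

[SX2H] describes an aliphatic sulfur with two connections, one being H (a thiol).
(A) contains a thiol (-SH), which satisfies every atom and bond constraint.
(B) has a methylthio ether (-SCH3) but the sulfur has H0 (bonded to two carbons), not H1.
(C) has a methylthio ether (-SCH3) but the sulfur has H0 (bonded to two carbons), not H1.
So the answer is (A).

A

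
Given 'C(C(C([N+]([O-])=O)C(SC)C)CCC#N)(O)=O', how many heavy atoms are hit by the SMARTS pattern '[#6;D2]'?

3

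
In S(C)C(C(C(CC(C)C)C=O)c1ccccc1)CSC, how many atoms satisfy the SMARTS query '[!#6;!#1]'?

The query [!#6;!#1] means: not carbon and not hydrogen — any heteroatom.
Check the 20 heavy atoms by environment: 11× C → no; 2× S → match; 1× O → match; 6× c (aromatic) → no.
Summing the matching environments: 2 + 1 = 3 matching atoms.

3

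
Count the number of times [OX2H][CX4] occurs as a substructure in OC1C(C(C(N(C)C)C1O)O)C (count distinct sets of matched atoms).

3

[OX2H][CX4] is the SMARTS for an aliphatic alcohol: a hydroxyl oxygen bound to an sp3 (X4) carbon.
The molecule carries 3 separate instances of a hydroxyl group (-OH) meeting every constraint; each maps to a distinct set of atoms, giving 3 matches.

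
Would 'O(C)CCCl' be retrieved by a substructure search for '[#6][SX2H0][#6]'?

No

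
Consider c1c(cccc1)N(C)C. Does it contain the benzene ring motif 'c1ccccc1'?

The pattern c1ccccc1 describes six aromatic carbons in a ring — a benzene ring.
The required atom environment is present in the molecule, so the pattern matches.

Yes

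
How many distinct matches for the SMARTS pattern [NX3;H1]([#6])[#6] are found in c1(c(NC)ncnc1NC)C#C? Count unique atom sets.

2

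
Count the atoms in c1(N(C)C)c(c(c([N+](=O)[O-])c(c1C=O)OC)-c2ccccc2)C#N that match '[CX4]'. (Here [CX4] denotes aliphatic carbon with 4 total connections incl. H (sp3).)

3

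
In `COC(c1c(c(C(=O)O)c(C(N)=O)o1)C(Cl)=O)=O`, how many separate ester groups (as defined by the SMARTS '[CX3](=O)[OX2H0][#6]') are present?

1

[CX3](=O)[OX2H0][#6] is the SMARTS for an ester: a carbonyl carbon bonded to an oxygen that is itself bonded to carbon (no H on that O).
Exactly one fragment in the molecule meets all constraints, giving 1 match.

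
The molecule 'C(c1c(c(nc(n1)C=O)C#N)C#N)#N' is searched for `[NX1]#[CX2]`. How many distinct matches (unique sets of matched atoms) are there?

3

[NX1]#[CX2] is the SMARTS for a nitrile: a nitrogen triple-bonded to a two-connected carbon.
The molecule carries 3 separate instances of a nitrile (-C#N) meeting every constraint; each maps to a distinct set of atoms, giving 3 matches.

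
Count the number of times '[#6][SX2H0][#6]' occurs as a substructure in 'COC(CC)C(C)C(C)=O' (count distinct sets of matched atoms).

[#6][SX2H0][#6] is the SMARTS for a thioether: an aliphatic sulfur bridging two carbons with no H on the sulfur.
The molecule has a methoxy ether (-OCH3), but the bridging atom is O, not S; nothing else fits, so there are 0 matches.

0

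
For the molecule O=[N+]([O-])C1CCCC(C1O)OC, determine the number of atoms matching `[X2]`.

2

The query [X2] means: any atom with exactly two total connections (bonds + H).
Check the 12 heavy atoms by environment: 7× C (X4) → no; 2× O (X2) → match; 1× N (charge +1, X3) → no; 1× O (charge -1, X1) → no; 1× O (X1) → no.
That gives 2 matching atoms.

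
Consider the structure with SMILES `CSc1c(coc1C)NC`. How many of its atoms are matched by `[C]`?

3

The query [C] means: uppercase C matches aliphatic (non-aromatic) carbon only.
Check the 10 heavy atoms by environment: 1× o (aromatic) → no; 4× c (aromatic) → no; 1× S → no; 3× C → match; 1× N → no.
That gives 3 matching atoms.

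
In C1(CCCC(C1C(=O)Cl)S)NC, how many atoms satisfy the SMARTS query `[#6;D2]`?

3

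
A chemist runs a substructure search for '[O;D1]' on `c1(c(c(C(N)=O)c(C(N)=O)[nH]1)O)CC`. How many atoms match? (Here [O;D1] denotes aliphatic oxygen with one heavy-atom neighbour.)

3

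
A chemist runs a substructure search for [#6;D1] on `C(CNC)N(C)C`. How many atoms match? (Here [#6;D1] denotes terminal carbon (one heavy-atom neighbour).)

Check the 7 heavy atoms by environment: 2× C (D2) → no; 1× N (D2) → no; 3× C (D1) → match; 1× N (D3) → no.
That gives 3 matching atoms.

3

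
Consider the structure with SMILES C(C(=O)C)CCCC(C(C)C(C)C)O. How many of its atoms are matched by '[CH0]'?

1

The query [CH0] means: aliphatic carbon with no attached hydrogen.
Check the 14 heavy atoms by environment: 4× C (H2) → no; 3× C (H1) → no; 4× C (H3) → no; 1× O (H1) → no; 1× C (H0) → match; 1× O (H0) → no.
That gives 1 matching atom.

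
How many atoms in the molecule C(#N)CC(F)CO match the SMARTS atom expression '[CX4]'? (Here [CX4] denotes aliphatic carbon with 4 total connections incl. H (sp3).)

The query [CX4] means: C with X4: aliphatic carbon with exactly 4 total connections (bonds + H).
Check the 7 heavy atoms by environment: 3× C (X4) → match; 1× C (X2) → no; 1× N (X1) → no; 1× F (X1) → no; 1× O (X2) → no.
That gives 3 matching atoms.

3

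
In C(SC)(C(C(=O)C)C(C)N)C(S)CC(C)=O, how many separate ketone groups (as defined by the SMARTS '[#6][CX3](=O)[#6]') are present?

[#6][CX3](=O)[#6] is the SMARTS for a ketone: a carbonyl carbon (no H) flanked by two carbons.
The molecule carries 2 separate instances of an acetyl/ketone group (-C(=O)CH3) meeting every constraint; each maps to a distinct set of atoms, giving 2 matches.

2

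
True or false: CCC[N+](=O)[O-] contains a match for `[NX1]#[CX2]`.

The pattern [NX1]#[CX2] describes a nitrogen triple-bonded to a two-connected carbon — a nitrile.
The closest candidate here is a nitro group (-[N+](=O)[O-]), but there is no C#N triple bond. No other fragment satisfies the full query, so there is no match.

False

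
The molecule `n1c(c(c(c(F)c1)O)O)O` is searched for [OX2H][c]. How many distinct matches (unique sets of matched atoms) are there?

[OX2H][c] is the SMARTS for a phenol: a hydroxyl oxygen attached to an aromatic carbon.
The molecule carries 3 separate instances of a hydroxyl group (-OH) meeting every constraint; each maps to a distinct set of atoms, giving 3 matches.

3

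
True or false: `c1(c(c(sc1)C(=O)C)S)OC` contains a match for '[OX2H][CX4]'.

The pattern [OX2H][CX4] describes a hydroxyl oxygen bound to an sp3 (X4) carbon — an aliphatic alcohol.
The closest candidate here is a methoxy ether (-OCH3), but the oxygen has H0 (ether), not H1. No other fragment satisfies the full query, so there is no match.

False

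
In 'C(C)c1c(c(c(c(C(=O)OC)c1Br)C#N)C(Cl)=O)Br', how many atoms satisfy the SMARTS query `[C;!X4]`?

3

Check the 19 heavy atoms by environment: 6× c (aromatic, X3) → no; 2× Br (X1) → no; 3× C (X4) → no; 2× C (X3) → match; 2× O (X1) → no; 1× Cl (X1) → no; 1× O (X2) → no; 1× C (X2) → match; 1× N (X1) → no.
Summing the matching environments: 2 + 1 = 3 matching atoms.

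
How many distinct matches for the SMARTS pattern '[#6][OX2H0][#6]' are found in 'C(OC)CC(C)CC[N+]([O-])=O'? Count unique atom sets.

1

[#6][OX2H0][#6] is the SMARTS for an ether: an aliphatic oxygen bridging two carbons with no H on the oxygen.
Exactly one fragment in the molecule meets all constraints, giving 1 match.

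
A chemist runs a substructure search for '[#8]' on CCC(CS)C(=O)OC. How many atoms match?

Check the 9 heavy atoms by environment: 6× C → no; 1× S → no; 2× O → match.
That gives 2 matching atoms.

2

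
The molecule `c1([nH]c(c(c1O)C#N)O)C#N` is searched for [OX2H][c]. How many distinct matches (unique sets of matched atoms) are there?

[OX2H][c] is the SMARTS for a phenol: a hydroxyl oxygen attached to an aromatic carbon.
The molecule carries 2 separate instances of a hydroxyl group (-OH) meeting every constraint; each maps to a distinct set of atoms, giving 2 matches.

2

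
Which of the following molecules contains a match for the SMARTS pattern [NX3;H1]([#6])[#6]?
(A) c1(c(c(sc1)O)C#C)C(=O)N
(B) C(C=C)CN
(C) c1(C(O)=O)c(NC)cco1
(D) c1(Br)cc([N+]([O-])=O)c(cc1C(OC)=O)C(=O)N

[NX3;H1]([#6])[#6] describes a trivalent nitrogen with one H, bonded to two carbons (a secondary amine).
(A) has a primary amide (-C(=O)NH2) but the -C(=O)NH2 nitrogen has H2, not H1.
(B) has a primary amino group (-NH2) but the nitrogen has H2 and only one carbon neighbour.
(C) contains an N-methylamino group (-NHCH3), which satisfies every atom and bond constraint.
(D) has a primary amide (-C(=O)NH2) but the -C(=O)NH2 nitrogen has H2, not H1.
So the answer is (C).

C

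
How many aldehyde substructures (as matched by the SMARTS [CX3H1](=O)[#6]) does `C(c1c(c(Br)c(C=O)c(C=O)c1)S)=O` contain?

3

[CX3H1](=O)[#6] is the SMARTS for an aldehyde: an sp2 carbon with one H, double-bonded to O and single-bonded to carbon.
The molecule carries 3 separate instances of an aldehyde (-CHO) meeting every constraint; each maps to a distinct set of atoms, giving 3 matches.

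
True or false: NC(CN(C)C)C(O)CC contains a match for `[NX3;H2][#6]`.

The pattern [NX3;H2][#6] describes a trivalent nitrogen with two H attached to carbon — a primary amine.
The molecule carries a primary amino group (-NH2), whose atoms satisfy every constraint of the query, so the pattern matches.

True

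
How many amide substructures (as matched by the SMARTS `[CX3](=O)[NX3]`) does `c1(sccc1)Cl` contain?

0

[CX3](=O)[NX3] is the SMARTS for an amide: a carbonyl carbon bonded to a trivalent nitrogen.
No fragment in the molecule satisfies every constraint, giving 0 matches.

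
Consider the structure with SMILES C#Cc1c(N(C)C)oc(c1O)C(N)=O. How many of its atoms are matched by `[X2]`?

The query [X2] means: any atom with exactly two total connections (bonds + H).
Check the 14 heavy atoms by environment: 1× o (aromatic, X2) → match; 4× c (aromatic, X3) → no; 2× N (X3) → no; 2× C (X4) → no; 2× C (X2) → match; 1× O (X2) → match; 1× C (X3) → no; 1× O (X1) → no.
Summing the matching environments: 1 + 2 + 1 = 4 matching atoms.

4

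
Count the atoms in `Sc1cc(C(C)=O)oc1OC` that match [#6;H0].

4

The query [#6;H0] means: any carbon with no attached hydrogen.
Check the 11 heavy atoms by environment: 1× o (aromatic, H0) → no; 3× c (aromatic, H0) → match; 1× c (aromatic, H1) → no; 1× S (H1) → no; 1× C (H0) → match; 2× O (H0) → no; 2× C (H3) → no.
Summing the matching environments: 3 + 1 = 4 matching atoms.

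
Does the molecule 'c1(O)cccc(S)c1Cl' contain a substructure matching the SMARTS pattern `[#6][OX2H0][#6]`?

No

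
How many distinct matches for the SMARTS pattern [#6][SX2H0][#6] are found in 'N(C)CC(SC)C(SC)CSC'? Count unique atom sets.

3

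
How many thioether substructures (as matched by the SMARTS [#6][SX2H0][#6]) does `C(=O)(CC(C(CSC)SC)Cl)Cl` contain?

[#6][SX2H0][#6] is the SMARTS for a thioether: an aliphatic sulfur bridging two carbons with no H on the sulfur.
The molecule carries 2 separate instances of a methylthio ether (-SCH3) meeting every constraint; each maps to a distinct set of atoms, giving 2 matches.

2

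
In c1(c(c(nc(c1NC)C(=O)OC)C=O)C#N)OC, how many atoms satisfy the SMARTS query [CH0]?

The query [CH0] means: aliphatic carbon with no attached hydrogen.
Check the 18 heavy atoms by environment: 1× n (aromatic, H0) → no; 5× c (aromatic, H0) → no; 4× O (H0) → no; 3× C (H3) → no; 1× C (H1) → no; 1× N (H1) → no; 2× C (H0) → match; 1× N (H0) → no.
That gives 2 matching atoms.

2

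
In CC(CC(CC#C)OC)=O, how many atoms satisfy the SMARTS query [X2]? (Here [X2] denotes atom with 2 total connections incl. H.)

3

The query [X2] means: any atom with exactly two total connections (bonds + H).
Check the 10 heavy atoms by environment: 5× C (X4) → no; 1× C (X3) → no; 1× O (X1) → no; 2× C (X2) → match; 1× O (X2) → match.
Summing the matching environments: 2 + 1 = 3 matching atoms.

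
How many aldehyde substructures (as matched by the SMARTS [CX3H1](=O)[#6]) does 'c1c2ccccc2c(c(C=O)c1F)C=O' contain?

[CX3H1](=O)[#6] is the SMARTS for an aldehyde: an sp2 carbon with one H, double-bonded to O and single-bonded to carbon.
The molecule carries 2 separate instances of an aldehyde (-CHO) meeting every constraint; each maps to a distinct set of atoms, giving 2 matches.

2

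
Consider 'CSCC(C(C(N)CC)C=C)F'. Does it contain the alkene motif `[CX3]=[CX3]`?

Yes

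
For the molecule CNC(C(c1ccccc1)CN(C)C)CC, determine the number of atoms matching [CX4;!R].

8

The query [CX4;!R] means: aliphatic carbon with four total connections, not in a ring.
Check the 16 heavy atoms by environment: 8× C (X4, acyclic) → match; 6× c (aromatic, X3, in 6-ring) → no; 2× N (X3, acyclic) → no.
That gives 8 matching atoms.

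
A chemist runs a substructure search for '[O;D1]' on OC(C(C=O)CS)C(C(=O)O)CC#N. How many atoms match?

4

The query [O;D1] means: aliphatic oxygen bonded to exactly one heavy atom.
Check the 14 heavy atoms by environment: 4× C (D2) → no; 4× C (D3) → no; 4× O (D1) → match; 1× N (D1) → no; 1× S (D1) → no.
That gives 4 matching atoms.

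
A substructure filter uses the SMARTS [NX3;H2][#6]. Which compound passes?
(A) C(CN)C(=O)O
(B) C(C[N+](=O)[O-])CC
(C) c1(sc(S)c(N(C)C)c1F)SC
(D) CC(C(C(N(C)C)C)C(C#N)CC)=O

A

[NX3;H2][#6] describes a trivalent nitrogen with two H attached to carbon (a primary amine).
(A) contains a primary amino group (-NH2), which satisfies every atom and bond constraint.
(B) has a nitro group (-[N+](=O)[O-]) but the nitrogen is [N+] with no H, not NX3H2.
(C) has a dimethylamino group (-N(CH3)2) but the nitrogen has H0, not H2.
(D) has a nitrile (-C#N) but the nitrogen is NX1 (triple-bonded), not NX3 with two H.
So the answer is (A).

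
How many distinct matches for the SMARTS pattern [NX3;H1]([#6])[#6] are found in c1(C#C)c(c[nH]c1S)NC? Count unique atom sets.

1

[NX3;H1]([#6])[#6] is the SMARTS for a secondary amine: a trivalent nitrogen with one H, bonded to two carbons.
Exactly one fragment in the molecule meets all constraints, giving 1 match.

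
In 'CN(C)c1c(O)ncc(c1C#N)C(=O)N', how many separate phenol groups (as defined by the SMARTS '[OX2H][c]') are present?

1

[OX2H][c] is the SMARTS for a phenol: a hydroxyl oxygen attached to an aromatic carbon.
Exactly one fragment in the molecule meets all constraints, giving 1 match.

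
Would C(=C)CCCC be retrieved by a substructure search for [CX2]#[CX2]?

No

The pattern [CX2]#[CX2] describes a carbon-carbon triple bond — an alkyne.
The closest candidate here is a vinyl group (-CH=CH2), but the C=C is a double bond; both carbons are CX3, not CX2. No other fragment satisfies the full query, so there is no match.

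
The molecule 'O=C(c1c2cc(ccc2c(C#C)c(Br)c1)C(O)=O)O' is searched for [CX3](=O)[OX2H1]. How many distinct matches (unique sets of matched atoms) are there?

2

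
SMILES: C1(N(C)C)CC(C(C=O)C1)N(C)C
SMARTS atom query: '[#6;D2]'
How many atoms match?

The query [#6;D2] means: any carbon bonded to exactly two heavy atoms.
Check the 13 heavy atoms by environment: 3× C (D3) → no; 3× C (D2) → match; 2× N (D3) → no; 4× C (D1) → no; 1× O (D1) → no.
That gives 3 matching atoms.

3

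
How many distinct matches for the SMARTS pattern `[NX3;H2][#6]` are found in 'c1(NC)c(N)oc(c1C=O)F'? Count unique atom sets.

[NX3;H2][#6] is the SMARTS for a primary amine: a trivalent nitrogen with two H attached to carbon.
Exactly one fragment in the molecule meets all constraints, giving 1 match.

1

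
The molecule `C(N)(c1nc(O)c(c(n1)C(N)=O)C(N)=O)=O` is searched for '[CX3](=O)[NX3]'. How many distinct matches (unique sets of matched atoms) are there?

3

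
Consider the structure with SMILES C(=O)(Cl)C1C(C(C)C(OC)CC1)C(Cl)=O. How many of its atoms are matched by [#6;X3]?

2

Check the 15 heavy atoms by environment: 8× C (X4) → no; 1× O (X2) → no; 2× C (X3) → match; 2× O (X1) → no; 2× Cl (X1) → no.
That gives 2 matching atoms.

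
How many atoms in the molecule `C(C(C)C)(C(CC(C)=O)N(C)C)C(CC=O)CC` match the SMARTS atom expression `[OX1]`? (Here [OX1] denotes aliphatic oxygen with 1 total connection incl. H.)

The query [OX1] means: aliphatic oxygen with one total connection — typically a carbonyl =O or an oxide.
Check the 18 heavy atoms by environment: 13× C (X4) → no; 2× C (X3) → no; 2× O (X1) → match; 1× N (X3) → no.
That gives 2 matching atoms.

2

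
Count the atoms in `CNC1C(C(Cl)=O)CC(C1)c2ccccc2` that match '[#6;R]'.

The query [#6;R] means: carbon that is part of a ring.
Check the 16 heavy atoms by environment: 5× C (in 5-ring) → match; 1× N (acyclic) → no; 2× C (acyclic) → no; 1× O (acyclic) → no; 1× Cl (acyclic) → no; 6× c (aromatic, in 6-ring) → match.
Summing the matching environments: 5 + 6 = 11 matching atoms.

11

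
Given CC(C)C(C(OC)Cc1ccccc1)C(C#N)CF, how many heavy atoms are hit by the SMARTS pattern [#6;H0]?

2

The query [#6;H0] means: any carbon with no attached hydrogen.
Check the 19 heavy atoms by environment: 2× C (H2) → no; 4× C (H1) → no; 1× C (H0) → match; 1× N (H0) → no; 1× F (H0) → no; 3× C (H3) → no; 1× c (aromatic, H0) → match; 5× c (aromatic, H1) → no; 1× O (H0) → no.
Summing the matching environments: 1 + 1 = 2 matching atoms.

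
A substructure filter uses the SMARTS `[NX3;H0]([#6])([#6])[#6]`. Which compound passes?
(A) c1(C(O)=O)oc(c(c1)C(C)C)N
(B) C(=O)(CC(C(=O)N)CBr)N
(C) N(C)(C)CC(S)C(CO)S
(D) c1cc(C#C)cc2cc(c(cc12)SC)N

[NX3;H0]([#6])([#6])[#6] describes a trivalent nitrogen with no H, bonded to three carbons (a tertiary amine).
(A) has a primary amino group (-NH2) but the nitrogen has H2, not H0 with three carbons.
(B) has a primary amide (-C(=O)NH2) but the amide nitrogen has H2 and only one carbon neighbour.
(C) contains a dimethylamino group (-N(CH3)2), which satisfies every atom and bond constraint.
(D) has a primary amino group (-NH2) but the nitrogen has H2, not H0 with three carbons.
So the answer is (C).

C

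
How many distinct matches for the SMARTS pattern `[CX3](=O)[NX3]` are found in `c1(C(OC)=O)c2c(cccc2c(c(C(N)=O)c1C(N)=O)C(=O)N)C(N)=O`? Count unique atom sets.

[CX3](=O)[NX3] is the SMARTS for an amide: a carbonyl carbon bonded to a trivalent nitrogen.
The molecule carries 4 separate instances of a primary amide (-C(=O)NH2) meeting every constraint; each maps to a distinct set of atoms, giving 4 matches.

4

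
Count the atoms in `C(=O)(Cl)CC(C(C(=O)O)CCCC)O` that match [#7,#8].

The query [#7,#8] means: nitrogen or oxygen (comma = OR).
Check the 14 heavy atoms by environment: 9× C → no; 4× O → match; 1× Cl → no.
That gives 4 matching atoms.

4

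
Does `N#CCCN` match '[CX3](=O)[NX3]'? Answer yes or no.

No

The pattern [CX3](=O)[NX3] describes a carbonyl carbon bonded to a trivalent nitrogen — an amide.
The closest candidate here is a nitrile (-C#N), but the nitrile N is NX1 (triple-bonded), not NX3. No other fragment satisfies the full query, so there is no match.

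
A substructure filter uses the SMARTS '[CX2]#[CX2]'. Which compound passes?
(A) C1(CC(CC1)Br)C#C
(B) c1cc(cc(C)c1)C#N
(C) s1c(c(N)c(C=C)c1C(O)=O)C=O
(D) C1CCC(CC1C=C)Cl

[CX2]#[CX2] describes a carbon-carbon triple bond (an alkyne).
(A) contains an ethynyl group (-C#CH), which satisfies every atom and bond constraint.
(B) has a nitrile (-C#N) but the triple bond is C#N, not C#C.
(C) has a vinyl group (-CH=CH2) but the C=C is a double bond; both carbons are CX3, not CX2.
(D) has a vinyl group (-CH=CH2) but the C=C is a double bond; both carbons are CX3, not CX2.
So the answer is (A).

A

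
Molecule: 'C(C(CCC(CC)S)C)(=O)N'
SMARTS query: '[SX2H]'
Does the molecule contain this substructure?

Yes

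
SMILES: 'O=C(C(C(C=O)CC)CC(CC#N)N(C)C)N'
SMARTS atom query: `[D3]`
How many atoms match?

Check the 17 heavy atoms by environment: 3× C (D1) → no; 5× C (D2) → no; 4× C (D3) → match; 2× O (D1) → no; 2× N (D1) → no; 1× N (D3) → match.
Summing the matching environments: 4 + 1 = 5 matching atoms.

5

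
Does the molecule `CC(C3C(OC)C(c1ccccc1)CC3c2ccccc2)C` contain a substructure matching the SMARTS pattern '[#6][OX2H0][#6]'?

Yes

The pattern [#6][OX2H0][#6] describes an aliphatic oxygen bridging two carbons with no H on the oxygen — an ether.
The molecule carries a methoxy ether (-OCH3), whose atoms satisfy every constraint of the query, so the pattern matches.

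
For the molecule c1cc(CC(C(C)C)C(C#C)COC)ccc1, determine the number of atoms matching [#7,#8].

1

The query [#7,#8] means: nitrogen or oxygen (comma = OR).
Check the 17 heavy atoms by environment: 10× C → no; 6× c (aromatic) → no; 1× O → match.
That gives 1 matching atom.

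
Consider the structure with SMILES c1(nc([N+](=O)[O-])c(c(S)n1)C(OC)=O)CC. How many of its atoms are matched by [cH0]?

4

The query [cH0] means: aromatic carbon with no attached hydrogen (substituted or ring-fusion).
Check the 16 heavy atoms by environment: 2× n (aromatic, H0) → no; 4× c (aromatic, H0) → match; 1× C (H2) → no; 2× C (H3) → no; 1× N (charge +1, H0) → no; 1× O (charge -1, H0) → no; 3× O (H0) → no; 1× C (H0) → no; 1× S (H1) → no.
That gives 4 matching atoms.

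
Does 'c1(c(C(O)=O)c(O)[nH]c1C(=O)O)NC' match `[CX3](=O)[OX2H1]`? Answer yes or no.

Yes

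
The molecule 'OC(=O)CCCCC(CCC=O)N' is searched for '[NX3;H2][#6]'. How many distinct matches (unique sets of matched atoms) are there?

1

[NX3;H2][#6] is the SMARTS for a primary amine: a trivalent nitrogen with two H attached to carbon.
Exactly one fragment in the molecule meets all constraints, giving 1 match.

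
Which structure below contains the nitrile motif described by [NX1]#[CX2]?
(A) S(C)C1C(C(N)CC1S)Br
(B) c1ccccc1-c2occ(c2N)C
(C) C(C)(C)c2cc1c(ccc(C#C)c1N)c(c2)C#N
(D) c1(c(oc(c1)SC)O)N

[NX1]#[CX2] describes a nitrogen triple-bonded to a two-connected carbon (a nitrile).
(A) has a primary amino group (-NH2) but the nitrogen is NX3 (three connections), not NX1 triple-bonded.
(B) has a primary amino group (-NH2) but the nitrogen is NX3 (three connections), not NX1 triple-bonded.
(C) contains a nitrile (-C#N), which satisfies every atom and bond constraint.
(D) has a primary amino group (-NH2) but the nitrogen is NX3 (three connections), not NX1 triple-bonded.
So the answer is (C).

C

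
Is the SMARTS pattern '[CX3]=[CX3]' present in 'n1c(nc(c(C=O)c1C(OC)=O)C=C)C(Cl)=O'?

Yes

The pattern [CX3]=[CX3] describes a non-aromatic C=C double bond between two sp2 carbons — an alkene.
The molecule carries a vinyl group (-CH=CH2), whose atoms satisfy every constraint of the query, so the pattern matches.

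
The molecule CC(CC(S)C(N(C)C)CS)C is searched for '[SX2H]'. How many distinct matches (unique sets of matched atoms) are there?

2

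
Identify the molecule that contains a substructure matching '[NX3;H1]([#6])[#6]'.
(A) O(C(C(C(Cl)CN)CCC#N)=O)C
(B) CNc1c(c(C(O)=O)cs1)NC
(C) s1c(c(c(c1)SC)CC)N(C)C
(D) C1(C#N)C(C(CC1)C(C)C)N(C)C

B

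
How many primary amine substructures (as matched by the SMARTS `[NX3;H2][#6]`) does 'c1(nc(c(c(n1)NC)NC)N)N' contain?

2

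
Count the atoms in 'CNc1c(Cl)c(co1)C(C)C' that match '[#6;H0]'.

The query [#6;H0] means: any carbon with no attached hydrogen.
Check the 11 heavy atoms by environment: 1× o (aromatic, H0) → no; 1× c (aromatic, H1) → no; 3× c (aromatic, H0) → match; 1× Cl (H0) → no; 1× N (H1) → no; 3× C (H3) → no; 1× C (H1) → no.
That gives 3 matching atoms.

3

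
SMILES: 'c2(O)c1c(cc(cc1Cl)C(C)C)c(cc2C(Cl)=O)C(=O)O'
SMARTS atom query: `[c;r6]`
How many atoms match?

10

Check the 21 heavy atoms by environment: 10× c (aromatic, in 6-ring) → match; 5× C (acyclic) → no; 4× O (acyclic) → no; 2× Cl (acyclic) → no.
That gives 10 matching atoms.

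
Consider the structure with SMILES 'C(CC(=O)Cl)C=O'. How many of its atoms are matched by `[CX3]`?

2

The query [CX3] means: C with X3: aliphatic carbon with exactly 3 total connections.
Check the 7 heavy atoms by environment: 2× C (X4) → no; 2× C (X3) → match; 2× O (X1) → no; 1× Cl (X1) → no.
That gives 2 matching atoms.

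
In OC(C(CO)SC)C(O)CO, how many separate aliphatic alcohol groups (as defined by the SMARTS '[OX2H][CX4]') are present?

4

[OX2H][CX4] is the SMARTS for an aliphatic alcohol: a hydroxyl oxygen bound to an sp3 (X4) carbon.
The molecule carries 4 separate instances of a hydroxyl group (-OH) meeting every constraint; each maps to a distinct set of atoms, giving 4 matches.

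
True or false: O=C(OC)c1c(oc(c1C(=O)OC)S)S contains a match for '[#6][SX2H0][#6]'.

The pattern [#6][SX2H0][#6] describes an aliphatic sulfur bridging two carbons with no H on the sulfur — a thioether.
The closest candidate here is a thiol (-SH), but the sulfur has H1, not H0 bridging two carbons. No other fragment satisfies the full query, so there is no match.

False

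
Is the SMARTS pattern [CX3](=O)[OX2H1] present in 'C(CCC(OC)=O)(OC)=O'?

No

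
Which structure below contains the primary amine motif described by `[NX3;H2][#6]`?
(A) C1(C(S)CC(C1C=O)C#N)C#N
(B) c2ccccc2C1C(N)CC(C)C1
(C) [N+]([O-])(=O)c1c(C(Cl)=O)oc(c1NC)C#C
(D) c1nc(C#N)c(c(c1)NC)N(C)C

B

[NX3;H2][#6] describes a trivalent nitrogen with two H attached to carbon (a primary amine).
(A) has a nitrile (-C#N) but the nitrogen is NX1 (triple-bonded), not NX3 with two H.
(B) contains a primary amino group (-NH2), which satisfies every atom and bond constraint.
(C) has a nitro group (-[N+](=O)[O-]) but the nitrogen is [N+] with no H, not NX3H2.
(D) has a dimethylamino group (-N(CH3)2) but the nitrogen has H0, not H2.
So the answer is (B).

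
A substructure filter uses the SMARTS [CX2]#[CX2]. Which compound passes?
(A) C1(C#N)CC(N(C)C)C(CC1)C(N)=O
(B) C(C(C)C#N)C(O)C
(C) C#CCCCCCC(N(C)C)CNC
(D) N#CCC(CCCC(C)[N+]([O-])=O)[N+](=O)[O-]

[CX2]#[CX2] describes a carbon-carbon triple bond (an alkyne).
(A) has a nitrile (-C#N) but the triple bond is C#N, not C#C.
(B) has a nitrile (-C#N) but the triple bond is C#N, not C#C.
(C) contains an ethynyl group (-C#CH), which satisfies every atom and bond constraint.
(D) has a nitrile (-C#N) but the triple bond is C#N, not C#C.
So the answer is (C).

C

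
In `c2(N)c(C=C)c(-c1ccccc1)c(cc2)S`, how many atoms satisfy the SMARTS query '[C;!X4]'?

2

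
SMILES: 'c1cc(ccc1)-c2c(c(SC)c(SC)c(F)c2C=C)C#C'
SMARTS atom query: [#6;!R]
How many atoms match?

The query [#6;!R] means: carbon not in any ring.
Check the 21 heavy atoms by environment: 12× c (aromatic, in 6-ring) → no; 2× S (acyclic) → no; 6× C (acyclic) → match; 1× F (acyclic) → no.
That gives 6 matching atoms.

6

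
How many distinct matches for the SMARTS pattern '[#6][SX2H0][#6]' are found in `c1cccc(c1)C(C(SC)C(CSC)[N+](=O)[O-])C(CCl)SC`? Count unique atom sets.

3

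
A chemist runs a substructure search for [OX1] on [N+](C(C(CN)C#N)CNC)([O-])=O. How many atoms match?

2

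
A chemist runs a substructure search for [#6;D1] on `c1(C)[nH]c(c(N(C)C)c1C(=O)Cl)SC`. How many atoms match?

Check the 14 heavy atoms by environment: 1× n (aromatic, D2) → no; 4× c (aromatic, D3) → no; 1× N (D3) → no; 4× C (D1) → match; 1× C (D3) → no; 1× O (D1) → no; 1× Cl (D1) → no; 1× S (D2) → no.
That gives 4 matching atoms.

4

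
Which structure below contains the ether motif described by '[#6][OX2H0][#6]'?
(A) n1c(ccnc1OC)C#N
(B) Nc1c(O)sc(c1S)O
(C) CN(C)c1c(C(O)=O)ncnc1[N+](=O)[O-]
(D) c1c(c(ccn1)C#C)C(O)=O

A

[#6][OX2H0][#6] describes an aliphatic oxygen bridging two carbons with no H on the oxygen (an ether).
(A) contains a methoxy ether (-OCH3), which satisfies every atom and bond constraint.
(B) has a hydroxyl group (-OH) but the oxygen has H1, not H0 bridging two carbons.
(C) has a carboxylic acid group (-C(=O)OH) but the -OH oxygen has H1; the =O is OX1, not OX2.
(D) has a carboxylic acid group (-C(=O)OH) but the -OH oxygen has H1; the =O is OX1, not OX2.
So the answer is (A).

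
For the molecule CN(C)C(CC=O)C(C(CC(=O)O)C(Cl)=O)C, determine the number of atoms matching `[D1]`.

8

Check the 17 heavy atoms by environment: 3× C (D2) → no; 5× C (D3) → no; 3× C (D1) → match; 1× N (D3) → no; 4× O (D1) → match; 1× Cl (D1) → match.
Summing the matching environments: 3 + 4 + 1 = 8 matching atoms.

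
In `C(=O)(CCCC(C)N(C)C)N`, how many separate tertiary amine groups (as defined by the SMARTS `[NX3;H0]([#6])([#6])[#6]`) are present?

1

[NX3;H0]([#6])([#6])[#6] is the SMARTS for a tertiary amine: a trivalent nitrogen with no H, bonded to three carbons.
Exactly one fragment in the molecule meets all constraints, giving 1 match.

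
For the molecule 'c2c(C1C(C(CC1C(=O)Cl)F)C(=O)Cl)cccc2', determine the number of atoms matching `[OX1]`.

2

Check the 18 heavy atoms by environment: 5× C (X4) → no; 2× C (X3) → no; 2× O (X1) → match; 2× Cl (X1) → no; 6× c (aromatic, X3) → no; 1× F (X1) → no.
That gives 2 matching atoms.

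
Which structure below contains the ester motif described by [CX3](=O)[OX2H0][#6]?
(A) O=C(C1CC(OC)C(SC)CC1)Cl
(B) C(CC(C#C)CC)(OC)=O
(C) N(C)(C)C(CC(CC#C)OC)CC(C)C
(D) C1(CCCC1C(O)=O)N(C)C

[CX3](=O)[OX2H0][#6] describes a carbonyl carbon bonded to an oxygen that is itself bonded to carbon (no H on that O) (an ester).
(A) has a methoxy ether (-OCH3) but the ether oxygen is not adjacent to a C=O carbon.
(B) contains a methyl-ester group (-C(=O)OCH3), which satisfies every atom and bond constraint.
(C) has a methoxy ether (-OCH3) but the ether oxygen is not adjacent to a C=O carbon.
(D) has a carboxylic acid group (-C(=O)OH) but the singly-bonded O carries H (OX2H1, not H0).
So the answer is (B).

B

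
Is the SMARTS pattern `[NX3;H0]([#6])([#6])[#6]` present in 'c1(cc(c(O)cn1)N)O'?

No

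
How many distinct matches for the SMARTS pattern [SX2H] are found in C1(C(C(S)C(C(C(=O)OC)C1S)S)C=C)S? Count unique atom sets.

[SX2H] is the SMARTS for a thiol: an aliphatic sulfur with two connections, one being H.
The molecule carries 4 separate instances of a thiol (-SH) meeting every constraint; each maps to a distinct set of atoms, giving 4 matches.

4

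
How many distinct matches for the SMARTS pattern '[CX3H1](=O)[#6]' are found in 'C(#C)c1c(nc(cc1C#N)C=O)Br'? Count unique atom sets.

1

[CX3H1](=O)[#6] is the SMARTS for an aldehyde: an sp2 carbon with one H, double-bonded to O and single-bonded to carbon.
Exactly one fragment in the molecule meets all constraints, giving 1 match.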